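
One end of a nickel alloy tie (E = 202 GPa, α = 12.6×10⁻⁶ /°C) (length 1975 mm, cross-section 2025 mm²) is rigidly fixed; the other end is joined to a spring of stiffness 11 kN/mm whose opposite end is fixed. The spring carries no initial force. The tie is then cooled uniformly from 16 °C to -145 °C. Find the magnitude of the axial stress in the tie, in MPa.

σ ≈ 20.7 MPa (tensile)

If the spring were absent the tie would shorten by αΔT L = 12.6×10⁻⁶ × 161 × 1975 = 4.006 mm.
With a force P in the spring, the elastic change of the tie is PL/(AE) and that of the spring is P/k; compatibility requires their sum to equal δ_free.
P [ L/(AE) + 1/k ] = δ_free → P [ 1975/(2025×202×10³) + 1/(11×10³) ] = 4.006.
P = 4.006 / 9.574×10⁻⁵ = 41850 N.
σ = P/A = 41850/2025 = 20.67 MPa.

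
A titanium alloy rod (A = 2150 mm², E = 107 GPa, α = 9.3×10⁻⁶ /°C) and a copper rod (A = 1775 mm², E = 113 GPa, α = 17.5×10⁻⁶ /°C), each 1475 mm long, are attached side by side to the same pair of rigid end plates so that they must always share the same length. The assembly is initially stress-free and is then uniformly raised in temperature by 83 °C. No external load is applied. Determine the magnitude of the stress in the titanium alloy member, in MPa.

σ ≈ 33.9 MPa (tensile)

Both members must finish at the same length. With the larger α, the copper tends to over-expand; the plates restrain it, putting the copper in compression and the titanium alloy in tension. With no external load the two internal forces are equal and opposite, magnitude P.
Setting the final lengths equal and cancelling L: (α₁ − α₂)ΔT = P/(A₁E₁) + P/(A₂E₂).
|α₁ − α₂|·ΔT = 8.2×10⁻⁶ × 83 = 0.0006806.
1/(A₁E₁) + 1/(A₂E₂) = 1/(2150×107×10³) + 1/(1775×113×10³) = 9.333×10⁻⁹ N⁻¹.
So P = 0.0006806 / 9.333×10⁻⁹ = 72.93 kN.
σ_{titanium alloy} = P/A₁ = 72930/2150 = 33.92 MPa, tensile.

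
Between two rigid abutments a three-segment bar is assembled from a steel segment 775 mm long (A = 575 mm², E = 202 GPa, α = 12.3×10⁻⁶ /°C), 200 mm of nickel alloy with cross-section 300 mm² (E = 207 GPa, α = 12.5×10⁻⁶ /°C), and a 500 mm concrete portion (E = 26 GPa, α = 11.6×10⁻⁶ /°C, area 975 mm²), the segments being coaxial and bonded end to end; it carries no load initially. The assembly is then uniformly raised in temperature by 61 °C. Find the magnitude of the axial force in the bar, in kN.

Free thermal expansion of the whole bar: Σ αᵢΔT Lᵢ = 12.3×10⁻⁶×61×775 + 12.5×10⁻⁶×61×200 + 11.6×10⁻⁶×61×500 = 1.088 mm.
Since the ends are fixed, an axial force P builds up, equal in every segment, with P · Σ Lᵢ/(AᵢEᵢ) = δ_free.
Σ Lᵢ/(AᵢEᵢ) = 775/(575×202×10³) + 200/(300×207×10³) + 500/(975×26×10³) = 2.962×10⁻⁵ mm/N.
So P = 1.088 / 2.962×10⁻⁵ = 36.73 kN, compressive.

P ≈ 36.7 kN (compressive)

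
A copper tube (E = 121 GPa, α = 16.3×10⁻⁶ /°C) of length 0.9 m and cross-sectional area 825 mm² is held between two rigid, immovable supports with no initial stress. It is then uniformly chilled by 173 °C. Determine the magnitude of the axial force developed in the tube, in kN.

P ≈ 281 kN (tensile)

With zero net strain, σ = E·αΔT = 121 GPa × 16.3×10⁻⁶ × 173 = 341.2 MPa.
P = AEαΔT = 825 × 121×10³ × 16.3×10⁻⁶ × 173 = 281.5 kN (tensile).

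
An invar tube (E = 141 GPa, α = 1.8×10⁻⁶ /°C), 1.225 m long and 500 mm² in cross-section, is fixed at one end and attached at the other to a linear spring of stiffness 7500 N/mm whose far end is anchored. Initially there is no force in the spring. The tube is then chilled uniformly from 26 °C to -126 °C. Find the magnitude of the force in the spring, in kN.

Free thermal contraction: δ_free = αΔT L = 1.8×10⁻⁶ × 152 × 1225 = 0.3352 mm.
Let P be the tensile force in the spring. The tube extends elastically by PL/(AE) and the spring stretches by P/k; together these equal δ_free.
So P = δ_free / [L/(AE) + 1/k] = 0.3352 / [ 1225/(500×141×10³) + 1/(7500) ].
P = 0.3352 / 0.0001507 = 2224 N.

P ≈ 2.22 kN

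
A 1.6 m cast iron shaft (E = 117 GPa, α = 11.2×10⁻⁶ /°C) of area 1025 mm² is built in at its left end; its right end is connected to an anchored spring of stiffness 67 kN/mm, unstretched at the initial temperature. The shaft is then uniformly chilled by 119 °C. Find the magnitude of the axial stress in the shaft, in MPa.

If the spring were absent the shaft would shorten by αΔT L = 11.2×10⁻⁶ × 119 × 1600 = 2.132 mm.
With a force P in the spring, the elastic change of the shaft is PL/(AE) and that of the spring is P/k; compatibility requires their sum to equal δ_free.
So P = δ_free / [L/(AE) + 1/k] = 2.132 / [ 1600/(1025×117×10³) + 1/(67×10³) ].
P = 2.132 / 2.827×10⁻⁵ = 75440 N.
σ = P/A = 75440/1025 = 73.6 MPa.

σ ≈ 73.6 MPa (tensile)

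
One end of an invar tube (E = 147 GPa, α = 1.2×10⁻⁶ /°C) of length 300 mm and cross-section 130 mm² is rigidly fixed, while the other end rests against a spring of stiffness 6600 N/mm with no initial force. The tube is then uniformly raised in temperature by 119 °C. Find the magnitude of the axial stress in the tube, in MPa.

σ ≈ 1.97 MPa (compressive)

If the spring were absent the tube would lengthen by αΔT L = 1.2×10⁻⁶ × 119 × 300 = 0.04284 mm.
With a force P in the spring, the elastic change of the tube is PL/(AE) and that of the spring is P/k; compatibility requires their sum to equal δ_free.
So P = δ_free / [L/(AE) + 1/k] = 0.04284 / [ 300/(130×147×10³) + 1/(6600) ].
P = 0.04284 / 0.0001672 = 256.2 N.
σ = P/A = 256.2/130 = 1.971 MPa.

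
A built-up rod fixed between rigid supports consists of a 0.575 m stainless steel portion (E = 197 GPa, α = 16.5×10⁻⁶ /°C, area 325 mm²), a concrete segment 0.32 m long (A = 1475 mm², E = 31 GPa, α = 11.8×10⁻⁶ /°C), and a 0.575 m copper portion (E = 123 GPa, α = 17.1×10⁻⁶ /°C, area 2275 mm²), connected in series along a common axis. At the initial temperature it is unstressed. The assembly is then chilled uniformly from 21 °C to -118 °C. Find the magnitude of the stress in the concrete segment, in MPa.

Free thermal contraction of the whole bar: Σ αᵢΔT Lᵢ = 16.5×10⁻⁶×139×575 + 11.8×10⁻⁶×139×320 + 17.1×10⁻⁶×139×575 = 3.21 mm.
Since the ends are fixed, an axial force P builds up, equal in every segment, with P · Σ Lᵢ/(AᵢEᵢ) = δ_free.
The series flexibility is Σ Lᵢ/(AᵢEᵢ) = 575/(325×197×10³) + 320/(1475×31×10³) + 575/(2275×123×10³) = 1.803×10⁻⁵ mm/N.
P = 3.21 / 1.803×10⁻⁵ = 178000 N = 178 kN, tensile.
σ_{concrete} = P / A = 178000 / 1475 = 120.7 MPa.

σ ≈ 121 MPa (tensile)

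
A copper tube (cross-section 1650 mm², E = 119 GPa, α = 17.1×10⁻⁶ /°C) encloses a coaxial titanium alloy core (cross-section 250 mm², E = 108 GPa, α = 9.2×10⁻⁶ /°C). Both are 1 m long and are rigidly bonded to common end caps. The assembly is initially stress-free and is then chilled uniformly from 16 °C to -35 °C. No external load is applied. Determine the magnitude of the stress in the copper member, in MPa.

σ ≈ 5.8 MPa (tensile)

The copper has the larger α, so on cooling it would change length more than the titanium alloy if both were free. The rigid plates force a common final length, so the copper is put into tension and the titanium alloy into compression, with equal and opposite forces P (no external load).
Setting the final lengths equal and cancelling L: (α₁ − α₂)ΔT = P/(A₁E₁) + P/(A₂E₂).
|α₁ − α₂|·ΔT = 7.9×10⁻⁶ × 51 = 0.0004029.
1/(A₁E₁) + 1/(A₂E₂) = 1/(1650×119×10³) + 1/(250×108×10³) = 4.213×10⁻⁸ N⁻¹.
So P = 0.0004029 / 4.213×10⁻⁸ = 9.563 kN.
σ_{copper} = P/A₁ = 9563/1650 = 5.796 MPa, tensile.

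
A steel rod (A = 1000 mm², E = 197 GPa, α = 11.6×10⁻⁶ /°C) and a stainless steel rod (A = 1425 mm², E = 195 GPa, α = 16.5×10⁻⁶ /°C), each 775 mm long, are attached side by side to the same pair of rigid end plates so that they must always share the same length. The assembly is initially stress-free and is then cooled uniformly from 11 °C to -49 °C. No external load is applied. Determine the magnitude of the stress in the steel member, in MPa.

σ ≈ 33.9 MPa (compressive)

Both members must finish at the same length. With the larger α, the stainless steel tends to over-contract; the plates restrain it, putting the stainless steel in tension and the steel in compression. With no external load the two internal forces are equal and opposite, magnitude P.
Equating the net (thermal + elastic) strains gives |α₁ − α₂|·ΔT = P·[1/(A₁E₁) + 1/(A₂E₂)].
|α₁ − α₂|·ΔT = 4.9×10⁻⁶ × 60 = 0.000294.
1/(A₁E₁) + 1/(A₂E₂) = 1/(1000×197×10³) + 1/(1425×195×10³) = 8.675×10⁻⁹ N⁻¹.
So P = 0.000294 / 8.675×10⁻⁹ = 33.89 kN.
σ_{steel} = P/A₁ = 33890/1000 = 33.89 MPa, compressive.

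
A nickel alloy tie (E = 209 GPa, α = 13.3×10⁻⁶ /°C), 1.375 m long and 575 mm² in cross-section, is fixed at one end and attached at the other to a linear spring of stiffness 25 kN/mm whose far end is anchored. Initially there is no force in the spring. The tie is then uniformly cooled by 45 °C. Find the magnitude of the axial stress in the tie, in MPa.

σ ≈ 27.8 MPa (tensile)

Free thermal contraction: δ_free = αΔT L = 13.3×10⁻⁶ × 45 × 1375 = 0.8229 mm.
With a force P in the spring, the elastic change of the tie is PL/(AE) and that of the spring is P/k; compatibility requires their sum to equal δ_free.
P [ L/(AE) + 1/k ] = δ_free → P [ 1375/(575×209×10³) + 1/(25×10³) ] = 0.8229.
P = 0.8229 / 5.144×10⁻⁵ = 16000 N.
σ = P/A = 16000/575 = 27.82 MPa.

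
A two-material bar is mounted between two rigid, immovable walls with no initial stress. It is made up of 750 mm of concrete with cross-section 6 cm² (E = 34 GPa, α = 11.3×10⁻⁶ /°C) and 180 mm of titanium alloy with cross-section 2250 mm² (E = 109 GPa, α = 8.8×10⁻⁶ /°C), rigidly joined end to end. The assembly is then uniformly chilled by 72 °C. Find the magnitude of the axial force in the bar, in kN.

P ≈ 19.3 kN (tensile)

Free thermal contraction of the whole bar: Σ αᵢΔT Lᵢ = 11.3×10⁻⁶×72×750 + 8.8×10⁻⁶×72×180 = 0.7242 mm.
Since the ends are fixed, an axial force P builds up, equal in every segment, with P · Σ Lᵢ/(AᵢEᵢ) = δ_free.
The series flexibility is Σ Lᵢ/(AᵢEᵢ) = 750/(600×34×10³) + 180/(2250×109×10³) = 3.75×10⁻⁵ mm/N.
So P = 0.7242 / 3.75×10⁻⁵ = 19.31 kN, tensile.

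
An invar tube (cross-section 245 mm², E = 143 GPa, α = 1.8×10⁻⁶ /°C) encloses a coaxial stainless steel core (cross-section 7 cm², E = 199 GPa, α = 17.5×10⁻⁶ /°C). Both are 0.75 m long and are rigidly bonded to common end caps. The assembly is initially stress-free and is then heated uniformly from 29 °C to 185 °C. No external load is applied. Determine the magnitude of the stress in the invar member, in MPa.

The stainless steel has the larger α, so on heating it would change length more than the invar if both were free. The rigid plates force a common final length, so the stainless steel is put into compression and the invar into tension, with equal and opposite forces P (no external load).
Equating the net (thermal + elastic) strains gives |α₁ − α₂|·ΔT = P·[1/(A₁E₁) + 1/(A₂E₂)].
|α₁ − α₂|·ΔT = 15.7×10⁻⁶ × 156 = 0.002449.
1/(A₁E₁) + 1/(A₂E₂) = 1/(245×143×10³) + 1/(700×199×10³) = 3.572×10⁻⁸ N⁻¹.
So P = 0.002449 / 3.572×10⁻⁸ = 68.56 kN.
σ_{invar} = P/A₁ = 68560/245 = 279.9 MPa, tensile.

σ ≈ 280 MPa (tensile)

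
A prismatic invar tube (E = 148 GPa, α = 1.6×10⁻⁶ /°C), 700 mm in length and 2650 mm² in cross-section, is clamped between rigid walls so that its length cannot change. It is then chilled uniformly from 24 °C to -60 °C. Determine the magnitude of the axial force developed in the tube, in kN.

P ≈ 52.7 kN (tensile)

With zero net strain, σ = E·αΔT = 148 GPa × 1.6×10⁻⁶ × 84 = 19.89 MPa.
Axial force P = σA = 19.89 × 2650 = 52710 N = 52.71 kN, tensile.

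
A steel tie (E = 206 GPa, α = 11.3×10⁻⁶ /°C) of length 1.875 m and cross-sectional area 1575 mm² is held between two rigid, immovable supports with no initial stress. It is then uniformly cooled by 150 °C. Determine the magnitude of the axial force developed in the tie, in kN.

Full restraint means ε = 0, so the stress is σ = EαΔT = 206×10³ × 11.3×10⁻⁶ × 150 = 349.2 MPa.
Then P = σA = 349.2 × 1575 mm² = 549.9 kN, tensile.

P ≈ 550 kN (tensile)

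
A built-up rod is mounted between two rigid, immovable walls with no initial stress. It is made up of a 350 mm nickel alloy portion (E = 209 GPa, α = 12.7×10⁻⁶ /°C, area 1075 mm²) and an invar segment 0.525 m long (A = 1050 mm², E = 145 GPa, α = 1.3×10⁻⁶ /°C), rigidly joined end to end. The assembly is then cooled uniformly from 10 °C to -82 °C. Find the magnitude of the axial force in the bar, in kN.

P ≈ 94.2 kN (tensile)

If the supports were absent, the total length change would be Σ αᵢΔT Lᵢ = 12.7×10⁻⁶×92×350 + 1.3×10⁻⁶×92×525 = 0.4717 mm.
The rigid supports impose zero overall length change; the single axial force P common to all segments must satisfy P Σ Lᵢ/(AᵢEᵢ) = δ_free.
Σ Lᵢ/(AᵢEᵢ) = 350/(1075×209×10³) + 525/(1050×145×10³) = 5.006×10⁻⁶ mm/N.
Hence P = δ_free / Σ(L/AE) = 0.4717/5.006×10⁻⁶ = 94.23 kN (tensile).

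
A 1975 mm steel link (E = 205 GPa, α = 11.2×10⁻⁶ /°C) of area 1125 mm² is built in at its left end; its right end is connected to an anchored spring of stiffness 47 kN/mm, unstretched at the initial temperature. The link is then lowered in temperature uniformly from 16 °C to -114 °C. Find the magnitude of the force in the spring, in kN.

If the spring were absent the link would shorten by αΔT L = 11.2×10⁻⁶ × 130 × 1975 = 2.876 mm.
Let P be the tensile force in the spring. The link extends elastically by PL/(AE) and the spring stretches by P/k; together these equal δ_free.
So P = δ_free / [L/(AE) + 1/k] = 2.876 / [ 1975/(1125×205×10³) + 1/(47×10³) ].
P = 2.876 / 2.984×10⁻⁵ = 96370 N.

P ≈ 96.4 kN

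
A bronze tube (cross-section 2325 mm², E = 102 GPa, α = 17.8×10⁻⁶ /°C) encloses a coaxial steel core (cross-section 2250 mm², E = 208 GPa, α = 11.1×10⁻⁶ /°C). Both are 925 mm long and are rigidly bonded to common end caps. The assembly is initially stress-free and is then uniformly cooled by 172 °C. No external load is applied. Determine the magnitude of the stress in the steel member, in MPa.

σ ≈ 80.6 MPa (compressive)

Equilibrium of a rigid end plate with no external load gives equal and opposite internal forces ±P in the two members. Since α_{bronze} > α_{steel}, cooling drives the bronze into tension and the steel into compression.
Setting the final lengths equal and cancelling L: (α₁ − α₂)ΔT = P/(A₁E₁) + P/(A₂E₂).
|α₁ − α₂|·ΔT = 6.7×10⁻⁶ × 172 = 0.001152.
1/(A₁E₁) + 1/(A₂E₂) = 1/(2325×102×10³) + 1/(2250×208×10³) = 6.353×10⁻⁹ N⁻¹.
P = 0.001152 / 6.353×10⁻⁹ = 181400 N = 181.4 kN.
σ_{steel} = P/A₂ = 181400/2250 = 80.61 MPa, compressive.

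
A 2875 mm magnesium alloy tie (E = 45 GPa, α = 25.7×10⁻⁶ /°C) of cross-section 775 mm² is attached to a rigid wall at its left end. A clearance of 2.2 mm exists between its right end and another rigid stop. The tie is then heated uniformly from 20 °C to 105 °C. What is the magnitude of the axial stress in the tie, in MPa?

σ ≈ 63.9 MPa (compressive)

Unrestrained expansion: δ_free = αΔT L = 25.7×10⁻⁶ × 85 × 2875 = 6.28 mm.
After closing the 2.2 mm clearance, 6.28 − 2.2 = 4.08 mm of expansion remains to be suppressed by the wall.
Compatibility: PL/(AE) = 4.08 mm, so σ = P/A = E × (4.08/2875) = 63.87 MPa.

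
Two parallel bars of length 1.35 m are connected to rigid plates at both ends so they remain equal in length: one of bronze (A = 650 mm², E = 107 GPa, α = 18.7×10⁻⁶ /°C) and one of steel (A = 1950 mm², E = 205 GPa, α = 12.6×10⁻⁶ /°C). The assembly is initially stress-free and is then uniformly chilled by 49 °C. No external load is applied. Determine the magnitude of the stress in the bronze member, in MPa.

σ ≈ 27.2 MPa (tensile)

The bronze has the larger α, so on cooling it would change length more than the steel if both were free. The rigid plates force a common final length, so the bronze is put into tension and the steel into compression, with equal and opposite forces P (no external load).
Equating the net (thermal + elastic) strains gives |α₁ − α₂|·ΔT = P·[1/(A₁E₁) + 1/(A₂E₂)].
|α₁ − α₂|·ΔT = 6.1×10⁻⁶ × 49 = 0.0002989.
1/(A₁E₁) + 1/(A₂E₂) = 1/(650×107×10³) + 1/(1950×205×10³) = 1.688×10⁻⁸ N⁻¹.
So P = 0.0002989 / 1.688×10⁻⁸ = 17.71 kN.
σ_{bronze} = P/A₁ = 17710/650 = 27.24 MPa, tensile.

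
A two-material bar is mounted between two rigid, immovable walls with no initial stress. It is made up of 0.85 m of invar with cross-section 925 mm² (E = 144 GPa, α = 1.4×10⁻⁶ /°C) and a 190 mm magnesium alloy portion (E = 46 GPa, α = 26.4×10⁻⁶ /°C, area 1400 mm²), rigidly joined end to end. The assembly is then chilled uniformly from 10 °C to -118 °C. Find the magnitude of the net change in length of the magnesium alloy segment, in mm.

|ΔL| ≈ 0.391 mm

If the supports were absent, the total length change would be Σ αᵢΔT Lᵢ = 1.4×10⁻⁶×128×850 + 26.4×10⁻⁶×128×190 = 0.7944 mm.
The rigid supports impose zero overall length change; the single axial force P common to all segments must satisfy P Σ Lᵢ/(AᵢEᵢ) = δ_free.
The series flexibility is Σ Lᵢ/(AᵢEᵢ) = 850/(925×144×10³) + 190/(1400×46×10³) = 9.332×10⁻⁶ mm/N.
Hence P = δ_free / Σ(L/AE) = 0.7944/9.332×10⁻⁶ = 85.13 kN (tensile).
For the magnesium alloy segment, free thermal change = 26.4×10⁻⁶×128×190 = 0.642 mm and elastic change from P = 85130×190/(1400×46×10³) = 0.2511 mm; these oppose, so the net change is 0.391 mm (segment shortens).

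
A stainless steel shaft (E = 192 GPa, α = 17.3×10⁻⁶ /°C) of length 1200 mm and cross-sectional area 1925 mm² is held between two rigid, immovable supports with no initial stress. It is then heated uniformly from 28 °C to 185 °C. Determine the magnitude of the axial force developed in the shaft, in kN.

P ≈ 1000 kN (compressive)

With zero net strain, σ = E·αΔT = 192 GPa × 17.3×10⁻⁶ × 157 = 521.5 MPa.
Then P = σA = 521.5 × 1925 mm² = 1004 kN, compressive.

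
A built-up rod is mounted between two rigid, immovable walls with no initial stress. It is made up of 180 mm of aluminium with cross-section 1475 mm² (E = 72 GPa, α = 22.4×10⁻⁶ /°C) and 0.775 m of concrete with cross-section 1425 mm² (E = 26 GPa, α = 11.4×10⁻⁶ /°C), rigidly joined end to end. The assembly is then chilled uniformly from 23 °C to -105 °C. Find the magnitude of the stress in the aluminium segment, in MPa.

σ ≈ 49.4 MPa (tensile)

With the walls removed the bar would change length by δ_free = Σ αᵢΔT Lᵢ = 22.4×10⁻⁶×128×180 + 11.4×10⁻⁶×128×775 = 1.647 mm.
The rigid supports impose zero overall length change; the single axial force P common to all segments must satisfy P Σ Lᵢ/(AᵢEᵢ) = δ_free.
Σ Lᵢ/(AᵢEᵢ) = 180/(1475×72×10³) + 775/(1425×26×10³) = 2.261×10⁻⁵ mm/N.
So P = 1.647 / 2.261×10⁻⁵ = 72.83 kN, tensile.
σ_{aluminium} = P / A = 72830 / 1475 = 49.38 MPa.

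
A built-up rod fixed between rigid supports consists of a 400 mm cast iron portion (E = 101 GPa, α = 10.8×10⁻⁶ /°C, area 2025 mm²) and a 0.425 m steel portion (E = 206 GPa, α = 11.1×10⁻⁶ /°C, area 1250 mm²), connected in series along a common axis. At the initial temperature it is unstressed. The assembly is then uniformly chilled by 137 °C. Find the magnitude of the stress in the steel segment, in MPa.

Free thermal contraction of the whole bar: Σ αᵢΔT Lᵢ = 10.8×10⁻⁶×137×400 + 11.1×10⁻⁶×137×425 = 1.238 mm.
Since the ends are fixed, an axial force P builds up, equal in every segment, with P · Σ Lᵢ/(AᵢEᵢ) = δ_free.
The series flexibility is Σ Lᵢ/(AᵢEᵢ) = 400/(2025×101×10³) + 425/(1250×206×10³) = 3.606×10⁻⁶ mm/N.
So P = 1.238 / 3.606×10⁻⁶ = 343.3 kN, tensile.
σ_{steel} = P / A = 343300 / 1250 = 274.7 MPa.

σ ≈ 275 MPa (tensile)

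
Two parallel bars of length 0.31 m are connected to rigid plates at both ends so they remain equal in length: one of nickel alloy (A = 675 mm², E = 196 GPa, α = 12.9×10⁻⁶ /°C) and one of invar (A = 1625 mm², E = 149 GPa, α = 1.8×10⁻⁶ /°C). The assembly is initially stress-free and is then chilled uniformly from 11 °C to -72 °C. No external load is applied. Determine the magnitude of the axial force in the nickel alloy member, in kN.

The nickel alloy has the larger α, so on cooling it would change length more than the invar if both were free. The rigid plates force a common final length, so the nickel alloy is put into tension and the invar into compression, with equal and opposite forces P (no external load).
Equating the net (thermal + elastic) strains gives |α₁ − α₂|·ΔT = P·[1/(A₁E₁) + 1/(A₂E₂)].
|α₁ − α₂|·ΔT = 11.1×10⁻⁶ × 83 = 0.0009213.
1/(A₁E₁) + 1/(A₂E₂) = 1/(675×196×10³) + 1/(1625×149×10³) = 1.169×10⁻⁸ N⁻¹.
P = 0.0009213 / 1.169×10⁻⁸ = 78820 N = 78.82 kN.

P ≈ 78.8 kN (tensile in the nickel alloy)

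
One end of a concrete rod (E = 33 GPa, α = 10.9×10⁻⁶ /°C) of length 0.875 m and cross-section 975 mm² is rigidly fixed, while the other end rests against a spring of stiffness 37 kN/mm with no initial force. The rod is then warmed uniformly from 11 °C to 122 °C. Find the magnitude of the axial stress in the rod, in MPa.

σ ≈ 20 MPa (compressive)

Free thermal expansion: δ_free = αΔT L = 10.9×10⁻⁶ × 111 × 875 = 1.059 mm.
With a force P in the spring, the elastic change of the rod is PL/(AE) and that of the spring is P/k; compatibility requires their sum to equal δ_free.
P [ L/(AE) + 1/k ] = δ_free → P [ 875/(975×33×10³) + 1/(37×10³) ] = 1.059.
P = 1.059 / 5.422×10⁻⁵ = 19520 N.
σ = P/A = 19520/975 = 20.03 MPa.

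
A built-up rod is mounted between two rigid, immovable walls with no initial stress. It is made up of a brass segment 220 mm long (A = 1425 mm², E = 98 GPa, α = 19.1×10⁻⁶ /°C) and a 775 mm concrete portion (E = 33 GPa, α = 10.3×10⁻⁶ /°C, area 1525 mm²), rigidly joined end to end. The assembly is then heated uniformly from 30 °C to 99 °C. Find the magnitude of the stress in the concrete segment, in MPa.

Free thermal expansion of the whole bar: Σ αᵢΔT Lᵢ = 19.1×10⁻⁶×69×220 + 10.3×10⁻⁶×69×775 = 0.8407 mm.
The rigid supports impose zero overall length change; the single axial force P common to all segments must satisfy P Σ Lᵢ/(AᵢEᵢ) = δ_free.
The series flexibility is Σ Lᵢ/(AᵢEᵢ) = 220/(1425×98×10³) + 775/(1525×33×10³) = 1.698×10⁻⁵ mm/N.
Hence P = δ_free / Σ(L/AE) = 0.8407/1.698×10⁻⁵ = 49.53 kN (compressive).
σ_{concrete} = P / A = 49530 / 1525 = 32.48 MPa.

σ ≈ 32.5 MPa (compressive)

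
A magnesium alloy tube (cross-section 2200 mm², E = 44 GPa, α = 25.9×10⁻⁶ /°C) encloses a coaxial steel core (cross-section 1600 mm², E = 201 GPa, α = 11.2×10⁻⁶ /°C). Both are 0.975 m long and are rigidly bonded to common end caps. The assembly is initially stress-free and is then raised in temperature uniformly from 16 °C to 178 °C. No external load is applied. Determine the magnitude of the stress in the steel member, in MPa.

σ ≈ 111 MPa (tensile)

The magnesium alloy has the larger α, so on heating it would change length more than the steel if both were free. The rigid plates force a common final length, so the magnesium alloy is put into compression and the steel into tension, with equal and opposite forces P (no external load).
Equating the net (thermal + elastic) strains gives |α₁ − α₂|·ΔT = P·[1/(A₁E₁) + 1/(A₂E₂)].
|α₁ − α₂|·ΔT = 14.7×10⁻⁶ × 162 = 0.002381.
1/(A₁E₁) + 1/(A₂E₂) = 1/(2200×44×10³) + 1/(1600×201×10³) = 1.344×10⁻⁸ N⁻¹.
P = 0.002381 / 1.344×10⁻⁸ = 177200 N = 177.2 kN.
σ_{steel} = P/A₂ = 177200/1600 = 110.7 MPa, tensile.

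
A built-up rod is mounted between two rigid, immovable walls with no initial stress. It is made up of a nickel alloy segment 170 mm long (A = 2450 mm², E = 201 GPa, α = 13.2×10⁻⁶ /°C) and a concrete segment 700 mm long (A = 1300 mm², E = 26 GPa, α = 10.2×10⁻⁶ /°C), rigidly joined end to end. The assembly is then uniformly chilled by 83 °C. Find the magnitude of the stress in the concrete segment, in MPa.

If the supports were absent, the total length change would be Σ αᵢΔT Lᵢ = 13.2×10⁻⁶×83×170 + 10.2×10⁻⁶×83×700 = 0.7789 mm.
The rigid supports impose zero overall length change; the single axial force P common to all segments must satisfy P Σ Lᵢ/(AᵢEᵢ) = δ_free.
The series flexibility is Σ Lᵢ/(AᵢEᵢ) = 170/(2450×201×10³) + 700/(1300×26×10³) = 2.106×10⁻⁵ mm/N.
Hence P = δ_free / Σ(L/AE) = 0.7789/2.106×10⁻⁵ = 36.99 kN (tensile).
σ_{concrete} = P / A = 36990 / 1300 = 28.46 MPa.

σ ≈ 28.5 MPa (tensile)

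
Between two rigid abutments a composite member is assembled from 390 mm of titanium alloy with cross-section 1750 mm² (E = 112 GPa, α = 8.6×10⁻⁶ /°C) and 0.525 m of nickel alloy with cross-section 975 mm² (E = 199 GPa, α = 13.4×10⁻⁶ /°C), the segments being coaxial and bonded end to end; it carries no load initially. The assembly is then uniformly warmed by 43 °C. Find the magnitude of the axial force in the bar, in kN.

Free thermal expansion of the whole bar: Σ αᵢΔT Lᵢ = 8.6×10⁻⁶×43×390 + 13.4×10⁻⁶×43×525 = 0.4467 mm.
The rigid supports impose zero overall length change; the single axial force P common to all segments must satisfy P Σ Lᵢ/(AᵢEᵢ) = δ_free.
The series flexibility is Σ Lᵢ/(AᵢEᵢ) = 390/(1750×112×10³) + 525/(975×199×10³) = 4.696×10⁻⁶ mm/N.
So P = 0.4467 / 4.696×10⁻⁶ = 95.14 kN, compressive.

P ≈ 95.1 kN (compressive)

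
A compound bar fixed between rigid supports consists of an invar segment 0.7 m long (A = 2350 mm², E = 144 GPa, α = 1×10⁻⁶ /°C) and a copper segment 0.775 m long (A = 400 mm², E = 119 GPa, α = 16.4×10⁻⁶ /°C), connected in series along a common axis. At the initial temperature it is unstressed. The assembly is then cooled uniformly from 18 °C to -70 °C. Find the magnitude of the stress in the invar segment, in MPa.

σ ≈ 27.4 MPa (tensile)

If the supports were absent, the total length change would be Σ αᵢΔT Lᵢ = 1×10⁻⁶×88×700 + 16.4×10⁻⁶×88×775 = 1.18 mm.
The rigid supports impose zero overall length change; the single axial force P common to all segments must satisfy P Σ Lᵢ/(AᵢEᵢ) = δ_free.
Σ Lᵢ/(AᵢEᵢ) = 700/(2350×144×10³) + 775/(400×119×10³) = 1.835×10⁻⁵ mm/N.
So P = 1.18 / 1.835×10⁻⁵ = 64.31 kN, tensile.
σ_{invar} = P / A = 64310 / 2350 = 27.37 MPa.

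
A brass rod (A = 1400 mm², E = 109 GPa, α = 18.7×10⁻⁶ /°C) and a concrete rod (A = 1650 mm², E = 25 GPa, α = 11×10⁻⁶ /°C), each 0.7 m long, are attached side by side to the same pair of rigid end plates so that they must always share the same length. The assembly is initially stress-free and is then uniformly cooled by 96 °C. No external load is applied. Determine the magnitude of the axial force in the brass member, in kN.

P ≈ 24 kN (tensile in the brass)

Both members must finish at the same length. With the larger α, the brass tends to over-contract; the plates restrain it, putting the brass in tension and the concrete in compression. With no external load the two internal forces are equal and opposite, magnitude P.
Equating the net (thermal + elastic) strains gives |α₁ − α₂|·ΔT = P·[1/(A₁E₁) + 1/(A₂E₂)].
|α₁ − α₂|·ΔT = 7.7×10⁻⁶ × 96 = 0.0007392.
1/(A₁E₁) + 1/(A₂E₂) = 1/(1400×109×10³) + 1/(1650×25×10³) = 3.08×10⁻⁸ N⁻¹.
P = 0.0007392 / 3.08×10⁻⁸ = 24000 N = 24 kN.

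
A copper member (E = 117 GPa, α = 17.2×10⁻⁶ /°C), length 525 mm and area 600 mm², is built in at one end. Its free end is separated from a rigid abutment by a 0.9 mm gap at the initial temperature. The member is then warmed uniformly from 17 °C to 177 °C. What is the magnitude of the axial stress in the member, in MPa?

Unrestrained expansion: δ_free = αΔT L = 17.2×10⁻⁶ × 160 × 525 = 1.445 mm.
This exceeds the 0.9 mm gap, so the wall pushes back. The portion of expansion that must be recovered elastically is δ_free − gap = 1.445 − 0.9 = 0.5448 mm.
Compatibility: PL/(AE) = 0.5448 mm, so σ = P/A = E × (0.5448/525) = 121.4 MPa.

σ ≈ 121 MPa (compressive)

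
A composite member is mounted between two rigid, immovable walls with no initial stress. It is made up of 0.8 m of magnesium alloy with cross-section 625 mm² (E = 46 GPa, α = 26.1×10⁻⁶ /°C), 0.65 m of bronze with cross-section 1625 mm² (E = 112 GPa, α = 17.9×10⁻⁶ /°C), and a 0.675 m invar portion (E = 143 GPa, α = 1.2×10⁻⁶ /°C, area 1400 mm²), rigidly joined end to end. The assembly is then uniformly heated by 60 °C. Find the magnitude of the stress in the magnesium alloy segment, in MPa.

σ ≈ 92 MPa (compressive)

Free thermal expansion of the whole bar: Σ αᵢΔT Lᵢ = 26.1×10⁻⁶×60×800 + 17.9×10⁻⁶×60×650 + 1.2×10⁻⁶×60×675 = 2 mm.
Since the ends are fixed, an axial force P builds up, equal in every segment, with P · Σ Lᵢ/(AᵢEᵢ) = δ_free.
The series flexibility is Σ Lᵢ/(AᵢEᵢ) = 800/(625×46×10³) + 650/(1625×112×10³) + 675/(1400×143×10³) = 3.477×10⁻⁵ mm/N.
P = 2 / 3.477×10⁻⁵ = 57510 N = 57.51 kN, compressive.
σ_{magnesium alloy} = P / A = 57510 / 625 = 92.01 MPa.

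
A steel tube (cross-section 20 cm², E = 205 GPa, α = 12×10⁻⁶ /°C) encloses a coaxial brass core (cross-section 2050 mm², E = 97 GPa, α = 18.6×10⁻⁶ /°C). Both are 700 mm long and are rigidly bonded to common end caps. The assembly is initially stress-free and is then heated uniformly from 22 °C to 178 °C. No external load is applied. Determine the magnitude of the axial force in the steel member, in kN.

Both members must finish at the same length. With the larger α, the brass tends to over-expand; the plates restrain it, putting the brass in compression and the steel in tension. With no external load the two internal forces are equal and opposite, magnitude P.
Equating the net (thermal + elastic) strains gives |α₁ − α₂|·ΔT = P·[1/(A₁E₁) + 1/(A₂E₂)].
|α₁ − α₂|·ΔT = 6.6×10⁻⁶ × 156 = 0.00103.
1/(A₁E₁) + 1/(A₂E₂) = 1/(2000×205×10³) + 1/(2050×97×10³) = 7.468×10⁻⁹ N⁻¹.
So P = 0.00103 / 7.468×10⁻⁹ = 137.9 kN.

P ≈ 138 kN (tensile in the steel)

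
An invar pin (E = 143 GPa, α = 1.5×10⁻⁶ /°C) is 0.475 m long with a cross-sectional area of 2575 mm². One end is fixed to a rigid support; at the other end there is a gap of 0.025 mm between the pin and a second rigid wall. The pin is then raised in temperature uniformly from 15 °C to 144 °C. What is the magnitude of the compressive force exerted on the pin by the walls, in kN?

P ≈ 51.9 kN

Unrestrained expansion: δ_free = αΔT L = 1.5×10⁻⁶ × 129 × 475 = 0.09191 mm.
This exceeds the 0.025 mm gap, so the wall pushes back. The portion of expansion that must be recovered elastically is δ_free − gap = 0.09191 − 0.025 = 0.06691 mm.
So σ = E(δ_free − g)/L = 143×10³ × 0.06691/475 = 20.14 MPa.
P = σA = 20.14 × 2575 = 51.87 kN.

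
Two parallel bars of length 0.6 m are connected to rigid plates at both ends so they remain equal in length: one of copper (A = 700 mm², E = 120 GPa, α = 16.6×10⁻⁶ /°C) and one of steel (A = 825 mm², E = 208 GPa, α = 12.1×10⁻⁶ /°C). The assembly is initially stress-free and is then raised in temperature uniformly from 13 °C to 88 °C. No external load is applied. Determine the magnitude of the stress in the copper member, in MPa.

Both members must finish at the same length. With the larger α, the copper tends to over-expand; the plates restrain it, putting the copper in compression and the steel in tension. With no external load the two internal forces are equal and opposite, magnitude P.
Setting the final lengths equal and cancelling L: (α₁ − α₂)ΔT = P/(A₁E₁) + P/(A₂E₂).
|α₁ − α₂|·ΔT = 4.5×10⁻⁶ × 75 = 0.0003375.
1/(A₁E₁) + 1/(A₂E₂) = 1/(700×120×10³) + 1/(825×208×10³) = 1.773×10⁻⁸ N⁻¹.
P = 0.0003375 / 1.773×10⁻⁸ = 19030 N = 19.03 kN.
σ_{copper} = P/A₁ = 19030/700 = 27.19 MPa, compressive.

σ ≈ 27.2 MPa (compressive)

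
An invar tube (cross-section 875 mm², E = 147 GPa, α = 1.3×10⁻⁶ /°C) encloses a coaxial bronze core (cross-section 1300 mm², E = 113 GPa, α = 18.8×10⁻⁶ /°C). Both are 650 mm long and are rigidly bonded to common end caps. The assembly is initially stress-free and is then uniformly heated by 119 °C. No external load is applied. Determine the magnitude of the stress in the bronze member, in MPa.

The bronze has the larger α, so on heating it would change length more than the invar if both were free. The rigid plates force a common final length, so the bronze is put into compression and the invar into tension, with equal and opposite forces P (no external load).
Setting the final lengths equal and cancelling L: (α₁ − α₂)ΔT = P/(A₁E₁) + P/(A₂E₂).
|α₁ − α₂|·ΔT = 17.5×10⁻⁶ × 119 = 0.002082.
1/(A₁E₁) + 1/(A₂E₂) = 1/(875×147×10³) + 1/(1300×113×10³) = 1.458×10⁻⁸ N⁻¹.
P = 0.002082 / 1.458×10⁻⁸ = 142800 N = 142.8 kN.
σ_{bronze} = P/A₂ = 142800/1300 = 109.9 MPa, compressive.

σ ≈ 110 MPa (compressive)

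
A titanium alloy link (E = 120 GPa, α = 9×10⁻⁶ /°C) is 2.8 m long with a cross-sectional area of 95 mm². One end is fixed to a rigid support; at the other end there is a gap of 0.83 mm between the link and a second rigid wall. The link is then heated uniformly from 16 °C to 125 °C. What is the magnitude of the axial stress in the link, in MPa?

If the wall were absent the link would grow by αΔT L = 9×10⁻⁶ × 109 × 2800 = 2.747 mm.
This exceeds the 0.83 mm gap, so the wall pushes back. The portion of expansion that must be recovered elastically is δ_free − gap = 2.747 − 0.83 = 1.917 mm.
So σ = E(δ_free − g)/L = 120×10³ × 1.917/2800 = 82.15 MPa.

σ ≈ 82.1 MPa (compressive)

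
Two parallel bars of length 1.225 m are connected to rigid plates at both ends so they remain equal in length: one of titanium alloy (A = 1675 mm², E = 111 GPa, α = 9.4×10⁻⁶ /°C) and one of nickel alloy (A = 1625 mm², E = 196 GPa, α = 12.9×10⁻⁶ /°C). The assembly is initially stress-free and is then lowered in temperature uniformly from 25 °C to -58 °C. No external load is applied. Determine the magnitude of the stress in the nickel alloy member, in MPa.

Both members must finish at the same length. With the larger α, the nickel alloy tends to over-contract; the plates restrain it, putting the nickel alloy in tension and the titanium alloy in compression. With no external load the two internal forces are equal and opposite, magnitude P.
Setting the final lengths equal and cancelling L: (α₁ − α₂)ΔT = P/(A₁E₁) + P/(A₂E₂).
|α₁ − α₂|·ΔT = 3.5×10⁻⁶ × 83 = 0.0002905.
1/(A₁E₁) + 1/(A₂E₂) = 1/(1675×111×10³) + 1/(1625×196×10³) = 8.518×10⁻⁹ N⁻¹.
So P = 0.0002905 / 8.518×10⁻⁹ = 34.1 kN.
σ_{nickel alloy} = P/A₂ = 34100/1625 = 20.99 MPa, tensile.

σ ≈ 21 MPa (tensile)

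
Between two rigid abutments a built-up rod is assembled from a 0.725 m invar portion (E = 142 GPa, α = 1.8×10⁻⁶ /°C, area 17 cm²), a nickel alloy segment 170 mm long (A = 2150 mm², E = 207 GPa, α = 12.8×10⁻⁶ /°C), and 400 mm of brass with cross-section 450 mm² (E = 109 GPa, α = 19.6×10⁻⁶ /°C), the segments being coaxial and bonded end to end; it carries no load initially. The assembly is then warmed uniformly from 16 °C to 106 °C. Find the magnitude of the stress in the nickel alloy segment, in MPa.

With the walls removed the bar would change length by δ_free = Σ αᵢΔT Lᵢ = 1.8×10⁻⁶×90×725 + 12.8×10⁻⁶×90×170 + 19.6×10⁻⁶×90×400 = 1.019 mm.
Since the ends are fixed, an axial force P builds up, equal in every segment, with P · Σ Lᵢ/(AᵢEᵢ) = δ_free.
The series flexibility is Σ Lᵢ/(AᵢEᵢ) = 725/(1700×142×10³) + 170/(2150×207×10³) + 400/(450×109×10³) = 1.154×10⁻⁵ mm/N.
P = 1.019 / 1.154×10⁻⁵ = 88290 N = 88.29 kN, compressive.
σ_{nickel alloy} = P / A = 88290 / 2150 = 41.07 MPa.

σ ≈ 41.1 MPa (compressive)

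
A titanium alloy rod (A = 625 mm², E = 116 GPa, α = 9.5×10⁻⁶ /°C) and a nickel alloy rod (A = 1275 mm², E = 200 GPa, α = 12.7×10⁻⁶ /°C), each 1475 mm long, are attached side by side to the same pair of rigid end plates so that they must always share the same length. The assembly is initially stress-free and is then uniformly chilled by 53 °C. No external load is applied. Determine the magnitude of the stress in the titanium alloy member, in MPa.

σ ≈ 15.3 MPa (compressive)

Equilibrium of a rigid end plate with no external load gives equal and opposite internal forces ±P in the two members. Since α_{nickel alloy} > α_{titanium alloy}, cooling drives the nickel alloy into tension and the titanium alloy into compression.
Setting the final lengths equal and cancelling L: (α₁ − α₂)ΔT = P/(A₁E₁) + P/(A₂E₂).
|α₁ − α₂|·ΔT = 3.2×10⁻⁶ × 53 = 0.0001696.
1/(A₁E₁) + 1/(A₂E₂) = 1/(625×116×10³) + 1/(1275×200×10³) = 1.771×10⁻⁸ N⁻¹.
P = 0.0001696 / 1.771×10⁻⁸ = 9574 N = 9.574 kN.
σ_{titanium alloy} = P/A₁ = 9574/625 = 15.32 MPa, compressive.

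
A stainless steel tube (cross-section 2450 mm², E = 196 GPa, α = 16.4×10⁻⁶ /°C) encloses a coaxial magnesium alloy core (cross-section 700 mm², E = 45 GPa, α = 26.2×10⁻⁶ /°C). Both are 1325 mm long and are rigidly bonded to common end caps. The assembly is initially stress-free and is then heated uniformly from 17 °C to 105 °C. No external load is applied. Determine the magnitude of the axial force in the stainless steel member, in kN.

The magnesium alloy has the larger α, so on heating it would change length more than the stainless steel if both were free. The rigid plates force a common final length, so the magnesium alloy is put into compression and the stainless steel into tension, with equal and opposite forces P (no external load).
Compatibility of the two members (thermal + elastic change equal): (α₁ − α₂)ΔT = P·[1/(A₁E₁) + 1/(A₂E₂)].
|α₁ − α₂|·ΔT = 9.8×10⁻⁶ × 88 = 0.0008624.
1/(A₁E₁) + 1/(A₂E₂) = 1/(2450×196×10³) + 1/(700×45×10³) = 3.383×10⁻⁸ N⁻¹.
So P = 0.0008624 / 3.383×10⁻⁸ = 25.49 kN.

P ≈ 25.5 kN (tensile in the stainless steel)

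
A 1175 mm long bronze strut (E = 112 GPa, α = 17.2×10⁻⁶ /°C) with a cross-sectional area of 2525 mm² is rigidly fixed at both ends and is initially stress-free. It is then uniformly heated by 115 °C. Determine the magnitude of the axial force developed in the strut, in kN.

Full restraint means ε = 0, so the stress is σ = EαΔT = 112×10³ × 17.2×10⁻⁶ × 115 = 221.5 MPa.
Axial force P = σA = 221.5 × 2525 = 559400 N = 559.4 kN, compressive.

P ≈ 559 kN (compressive)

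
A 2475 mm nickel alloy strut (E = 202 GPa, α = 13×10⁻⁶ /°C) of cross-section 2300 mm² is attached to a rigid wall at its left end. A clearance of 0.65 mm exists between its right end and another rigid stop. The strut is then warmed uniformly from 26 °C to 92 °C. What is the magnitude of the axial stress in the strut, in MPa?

σ ≈ 120 MPa (compressive)

Free thermal elongation = αΔT L = 13×10⁻⁶ × 66 × 2475 = 2.124 mm.
After closing the 0.65 mm clearance, 2.124 − 0.65 = 1.474 mm of expansion remains to be suppressed by the wall.
So σ = E(δ_free − g)/L = 202×10³ × 1.474/2475 = 120.3 MPa.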